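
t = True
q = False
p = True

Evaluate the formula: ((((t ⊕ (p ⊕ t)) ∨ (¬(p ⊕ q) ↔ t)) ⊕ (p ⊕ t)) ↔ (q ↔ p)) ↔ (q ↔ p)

True

p ⊕ t = True ⊕ True = False
t ⊕ (p ⊕ t) = True ⊕ False = True
p ⊕ q = True ⊕ False = True
¬(p ⊕ q) = ¬True = False
¬(p ⊕ q) ↔ t = False ↔ True = False
(t ⊕ (p ⊕ t)) ∨ (¬(p ⊕ q) ↔ t) = True ∨ False = True
p ⊕ t = True ⊕ True = False
((t ⊕ (p ⊕ t)) ∨ (¬(p ⊕ q) ↔ t)) ⊕ (p ⊕ t) = True ⊕ False = True
q ↔ p = False ↔ True = False
(((t ⊕ (p ⊕ t)) ∨ (¬(p ⊕ q) ↔ t)) ⊕ (p ⊕ t)) ↔ (q ↔ p) = True ↔ False = False
q ↔ p = False ↔ True = False
((((t ⊕ (p ⊕ t)) ∨ (¬(p ⊕ q) ↔ t)) ⊕ (p ⊕ t)) ↔ (q ↔ p)) ↔ (q ↔ p) = False ↔ False = True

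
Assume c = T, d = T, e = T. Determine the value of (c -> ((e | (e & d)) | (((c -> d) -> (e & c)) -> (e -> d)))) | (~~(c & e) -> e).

Substituting c=T, d=T, e=T:
e & d = T & T = T
e | (e & d) = T | T = T
c -> d = T -> T = T
e & c = T & T = T
(c -> d) -> (e & c) = T -> T = T
e -> d = T -> T = T
((c -> d) -> (e & c)) -> (e -> d) = T -> T = T
(e | (e & d)) | (((c -> d) -> (e & c)) -> (e -> d)) = T | T = T
c -> ((e | (e & d)) | (((c -> d) -> (e & c)) -> (e -> d))) = T -> T = T
c & e = T & T = T
~(c & e) = ~T = F
~~(c & e) = ~F = T
~~(c & e) -> e = T -> T = T
(c -> ((e | (e & d)) | (((c -> d) -> (e & c)) -> (e -> d)))) | (~~(c & e) -> e) = T | T = T

T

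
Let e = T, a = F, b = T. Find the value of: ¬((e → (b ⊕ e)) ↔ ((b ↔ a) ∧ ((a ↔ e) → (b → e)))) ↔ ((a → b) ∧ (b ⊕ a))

Substituting e=T, a=F, b=T:
b ⊕ e = T ⊕ T = F
e → (b ⊕ e) = T → F = F
b ↔ a = T ↔ F = F
a ↔ e = F ↔ T = F
b → e = T → T = T
(a ↔ e) → (b → e) = F → T = T
(b ↔ a) ∧ ((a ↔ e) → (b → e)) = F ∧ T = F
(e → (b ⊕ e)) ↔ ((b ↔ a) ∧ ((a ↔ e) → (b → e))) = F ↔ F = T
¬((e → (b ⊕ e)) ↔ ((b ↔ a) ∧ ((a ↔ e) → (b → e)))) = ¬T = F
a → b = F → T = T
b ⊕ a = T ⊕ F = T
(a → b) ∧ (b ⊕ a) = T ∧ T = T
¬((e → (b ⊕ e)) ↔ ((b ↔ a) ∧ ((a ↔ e) → (b → e)))) ↔ ((a → b) ∧ (b ⊕ a)) = F ↔ T = F

F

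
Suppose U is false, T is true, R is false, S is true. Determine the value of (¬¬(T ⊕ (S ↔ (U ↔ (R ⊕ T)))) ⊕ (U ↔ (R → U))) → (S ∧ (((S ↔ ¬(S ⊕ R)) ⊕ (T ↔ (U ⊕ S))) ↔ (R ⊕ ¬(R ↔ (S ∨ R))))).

True

R ⊕ T = False ⊕ True = True
U ↔ (R ⊕ T) = False ↔ True = False
S ↔ (U ↔ (R ⊕ T)) = True ↔ False = False
T ⊕ (S ↔ (U ↔ (R ⊕ T))) = True ⊕ False = True
¬(T ⊕ (S ↔ (U ↔ (R ⊕ T)))) = ¬True = False
¬¬(T ⊕ (S ↔ (U ↔ (R ⊕ T)))) = ¬False = True
R → U = False → False = True
U ↔ (R → U) = False ↔ True = False
¬¬(T ⊕ (S ↔ (U ↔ (R ⊕ T)))) ⊕ (U ↔ (R → U)) = True ⊕ False = True
S ⊕ R = True ⊕ False = True
¬(S ⊕ R) = ¬True = False
S ↔ ¬(S ⊕ R) = True ↔ False = False
U ⊕ S = False ⊕ True = True
T ↔ (U ⊕ S) = True ↔ True = True
(S ↔ ¬(S ⊕ R)) ⊕ (T ↔ (U ⊕ S)) = False ⊕ True = True
S ∨ R = True ∨ False = True
R ↔ (S ∨ R) = False ↔ True = False
¬(R ↔ (S ∨ R)) = ¬False = True
R ⊕ ¬(R ↔ (S ∨ R)) = False ⊕ True = True
((S ↔ ¬(S ⊕ R)) ⊕ (T ↔ (U ⊕ S))) ↔ (R ⊕ ¬(R ↔ (S ∨ R))) = True ↔ True = True
S ∧ (((S ↔ ¬(S ⊕ R)) ⊕ (T ↔ (U ⊕ S))) ↔ (R ⊕ ¬(R ↔ (S ∨ R)))) = True ∧ True = True
(¬¬(T ⊕ (S ↔ (U ↔ (R ⊕ T)))) ⊕ (U ↔ (R → U))) → (S ∧ (((S ↔ ¬(S ⊕ R)) ⊕ (T ↔ (U ⊕ S))) ↔ (R ⊕ ¬(R ↔ (S ∨ R))))) = True → True = True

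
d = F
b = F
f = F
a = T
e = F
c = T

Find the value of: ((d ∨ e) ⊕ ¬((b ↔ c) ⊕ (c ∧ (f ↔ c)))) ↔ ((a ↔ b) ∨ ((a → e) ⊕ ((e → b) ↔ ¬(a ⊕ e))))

F

d ∨ e = F ∨ F = F
b ↔ c = F ↔ T = F
f ↔ c = F ↔ T = F
c ∧ (f ↔ c) = T ∧ F = F
(b ↔ c) ⊕ (c ∧ (f ↔ c)) = F ⊕ F = F
¬((b ↔ c) ⊕ (c ∧ (f ↔ c))) = ¬F = T
(d ∨ e) ⊕ ¬((b ↔ c) ⊕ (c ∧ (f ↔ c))) = F ⊕ T = T
a ↔ b = T ↔ F = F
a → e = T → F = F
e → b = F → F = T
a ⊕ e = T ⊕ F = T
¬(a ⊕ e) = ¬T = F
(e → b) ↔ ¬(a ⊕ e) = T ↔ F = F
(a → e) ⊕ ((e → b) ↔ ¬(a ⊕ e)) = F ⊕ F = F
(a ↔ b) ∨ ((a → e) ⊕ ((e → b) ↔ ¬(a ⊕ e))) = F ∨ F = F
((d ∨ e) ⊕ ¬((b ↔ c) ⊕ (c ∧ (f ↔ c)))) ↔ ((a ↔ b) ∨ ((a → e) ⊕ ((e → b) ↔ ¬(a ⊕ e)))) = T ↔ F = F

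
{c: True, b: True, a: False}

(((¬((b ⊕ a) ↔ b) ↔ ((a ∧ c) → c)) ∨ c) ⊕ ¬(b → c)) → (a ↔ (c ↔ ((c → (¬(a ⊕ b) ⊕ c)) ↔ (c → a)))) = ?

b ⊕ a = True ⊕ False = True
(b ⊕ a) ↔ b = True ↔ True = True
¬((b ⊕ a) ↔ b) = ¬True = False
a ∧ c = False ∧ True = False
(a ∧ c) → c = False → True = True
¬((b ⊕ a) ↔ b) ↔ ((a ∧ c) → c) = False ↔ True = False
(¬((b ⊕ a) ↔ b) ↔ ((a ∧ c) → c)) ∨ c = False ∨ True = True
b → c = True → True = True
¬(b → c) = ¬True = False
((¬((b ⊕ a) ↔ b) ↔ ((a ∧ c) → c)) ∨ c) ⊕ ¬(b → c) = True ⊕ False = True
a ⊕ b = False ⊕ True = True
¬(a ⊕ b) = ¬True = False
¬(a ⊕ b) ⊕ c = False ⊕ True = True
c → (¬(a ⊕ b) ⊕ c) = True → True = True
c → a = True → False = False
(c → (¬(a ⊕ b) ⊕ c)) ↔ (c → a) = True ↔ False = False
c ↔ ((c → (¬(a ⊕ b) ⊕ c)) ↔ (c → a)) = True ↔ False = False
a ↔ (c ↔ ((c → (¬(a ⊕ b) ⊕ c)) ↔ (c → a))) = False ↔ False = True
(((¬((b ⊕ a) ↔ b) ↔ ((a ∧ c) → c)) ∨ c) ⊕ ¬(b → c)) → (a ↔ (c ↔ ((c → (¬(a ⊕ b) ⊕ c)) ↔ (c → a)))) = True → True = True

True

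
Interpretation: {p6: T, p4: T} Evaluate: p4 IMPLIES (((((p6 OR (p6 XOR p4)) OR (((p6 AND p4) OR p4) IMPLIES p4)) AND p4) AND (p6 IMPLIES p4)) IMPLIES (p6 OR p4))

T

Substituting p6=T, p4=T:
p6 XOR p4 = T XOR T = F
p6 OR (p6 XOR p4) = T OR F = T
p6 AND p4 = T AND T = T
(p6 AND p4) OR p4 = T OR T = T
((p6 AND p4) OR p4) IMPLIES p4 = T IMPLIES T = T
(p6 OR (p6 XOR p4)) OR (((p6 AND p4) OR p4) IMPLIES p4) = T OR T = T
((p6 OR (p6 XOR p4)) OR (((p6 AND p4) OR p4) IMPLIES p4)) AND p4 = T AND T = T
p6 IMPLIES p4 = T IMPLIES T = T
(((p6 OR (p6 XOR p4)) OR (((p6 AND p4) OR p4) IMPLIES p4)) AND p4) AND (p6 IMPLIES p4) = T AND T = T
p6 OR p4 = T OR T = T
((((p6 OR (p6 XOR p4)) OR (((p6 AND p4) OR p4) IMPLIES p4)) AND p4) AND (p6 IMPLIES p4)) IMPLIES (p6 OR p4) = T IMPLIES T = T
p4 IMPLIES (((((p6 OR (p6 XOR p4)) OR (((p6 AND p4) OR p4) IMPLIES p4)) AND p4) AND (p6 IMPLIES p4)) IMPLIES (p6 OR p4)) = T IMPLIES T = T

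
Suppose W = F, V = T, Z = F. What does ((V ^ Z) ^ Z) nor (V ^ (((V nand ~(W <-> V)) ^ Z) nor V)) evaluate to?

F

Substituting W=F, V=T, Z=F:
V ^ Z = T ^ F = T
(V ^ Z) ^ Z = T ^ F = T
W <-> V = F <-> T = F
~(W <-> V) = ~F = T
V nand ~(W <-> V) = T nand T = F
(V nand ~(W <-> V)) ^ Z = F ^ F = F
((V nand ~(W <-> V)) ^ Z) nor V = F nor T = F
V ^ (((V nand ~(W <-> V)) ^ Z) nor V) = T ^ F = T
((V ^ Z) ^ Z) nor (V ^ (((V nand ~(W <-> V)) ^ Z) nor V)) = T nor T = F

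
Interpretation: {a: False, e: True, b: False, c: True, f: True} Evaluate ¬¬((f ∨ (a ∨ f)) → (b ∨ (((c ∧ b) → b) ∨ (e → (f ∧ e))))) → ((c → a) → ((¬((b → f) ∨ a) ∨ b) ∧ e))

a ∨ f = False ∨ True = True
f ∨ (a ∨ f) = True ∨ True = True
c ∧ b = True ∧ False = False
(c ∧ b) → b = False → False = True
f ∧ e = True ∧ True = True
e → (f ∧ e) = True → True = True
((c ∧ b) → b) ∨ (e → (f ∧ e)) = True ∨ True = True
b ∨ (((c ∧ b) → b) ∨ (e → (f ∧ e))) = False ∨ True = True
(f ∨ (a ∨ f)) → (b ∨ (((c ∧ b) → b) ∨ (e → (f ∧ e)))) = True → True = True
¬((f ∨ (a ∨ f)) → (b ∨ (((c ∧ b) → b) ∨ (e → (f ∧ e))))) = ¬True = False
¬¬((f ∨ (a ∨ f)) → (b ∨ (((c ∧ b) → b) ∨ (e → (f ∧ e))))) = ¬False = True
c → a = True → False = False
b → f = False → True = True
(b → f) ∨ a = True ∨ False = True
¬((b → f) ∨ a) = ¬True = False
¬((b → f) ∨ a) ∨ b = False ∨ False = False
(¬((b → f) ∨ a) ∨ b) ∧ e = False ∧ True = False
(c → a) → ((¬((b → f) ∨ a) ∨ b) ∧ e) = False → False = True
¬¬((f ∨ (a ∨ f)) → (b ∨ (((c ∧ b) → b) ∨ (e → (f ∧ e))))) → ((c → a) → ((¬((b → f) ∨ a) ∨ b) ∧ e)) = True → True = True

True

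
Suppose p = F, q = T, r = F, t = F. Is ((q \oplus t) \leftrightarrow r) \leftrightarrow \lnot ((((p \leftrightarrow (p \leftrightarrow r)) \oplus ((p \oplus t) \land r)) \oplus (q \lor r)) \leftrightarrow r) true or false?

F

q \oplus t = T \oplus F = T
(q \oplus t) \leftrightarrow r = T \leftrightarrow F = F
p \leftrightarrow r = F \leftrightarrow F = T
p \leftrightarrow (p \leftrightarrow r) = F \leftrightarrow T = F
p \oplus t = F \oplus F = F
(p \oplus t) \land r = F \land F = F
(p \leftrightarrow (p \leftrightarrow r)) \oplus ((p \oplus t) \land r) = F \oplus F = F
q \lor r = T \lor F = T
((p \leftrightarrow (p \leftrightarrow r)) \oplus ((p \oplus t) \land r)) \oplus (q \lor r) = F \oplus T = T
(((p \leftrightarrow (p \leftrightarrow r)) \oplus ((p \oplus t) \land r)) \oplus (q \lor r)) \leftrightarrow r = T \leftrightarrow F = F
\lnot ((((p \leftrightarrow (p \leftrightarrow r)) \oplus ((p \oplus t) \land r)) \oplus (q \lor r)) \leftrightarrow r) = \lnot F = T
((q \oplus t) \leftrightarrow r) \leftrightarrow \lnot ((((p \leftrightarrow (p \leftrightarrow r)) \oplus ((p \oplus t) \land r)) \oplus (q \lor r)) \leftrightarrow r) = F \leftrightarrow T = F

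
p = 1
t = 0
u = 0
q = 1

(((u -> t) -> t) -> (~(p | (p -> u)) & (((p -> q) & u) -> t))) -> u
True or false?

0

Substituting p=1, t=0, u=0, q=1:
u -> t = 0 -> 0 = 1
(u -> t) -> t = 1 -> 0 = 0
p -> u = 1 -> 0 = 0
p | (p -> u) = 1 | 0 = 1
~(p | (p -> u)) = ~1 = 0
p -> q = 1 -> 1 = 1
(p -> q) & u = 1 & 0 = 0
((p -> q) & u) -> t = 0 -> 0 = 1
~(p | (p -> u)) & (((p -> q) & u) -> t) = 0 & 1 = 0
((u -> t) -> t) -> (~(p | (p -> u)) & (((p -> q) & u) -> t)) = 0 -> 0 = 1
(((u -> t) -> t) -> (~(p | (p -> u)) & (((p -> q) & u) -> t))) -> u = 1 -> 0 = 0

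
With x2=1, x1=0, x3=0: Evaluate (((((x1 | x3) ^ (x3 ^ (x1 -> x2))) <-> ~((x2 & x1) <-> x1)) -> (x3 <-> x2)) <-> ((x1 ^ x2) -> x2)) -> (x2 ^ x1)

x1 | x3 = 0 | 0 = 0
x1 -> x2 = 0 -> 1 = 1
x3 ^ (x1 -> x2) = 0 ^ 1 = 1
(x1 | x3) ^ (x3 ^ (x1 -> x2)) = 0 ^ 1 = 1
x2 & x1 = 1 & 0 = 0
(x2 & x1) <-> x1 = 0 <-> 0 = 1
~((x2 & x1) <-> x1) = ~1 = 0
((x1 | x3) ^ (x3 ^ (x1 -> x2))) <-> ~((x2 & x1) <-> x1) = 1 <-> 0 = 0
x3 <-> x2 = 0 <-> 1 = 0
(((x1 | x3) ^ (x3 ^ (x1 -> x2))) <-> ~((x2 & x1) <-> x1)) -> (x3 <-> x2) = 0 -> 0 = 1
x1 ^ x2 = 0 ^ 1 = 1
(x1 ^ x2) -> x2 = 1 -> 1 = 1
((((x1 | x3) ^ (x3 ^ (x1 -> x2))) <-> ~((x2 & x1) <-> x1)) -> (x3 <-> x2)) <-> ((x1 ^ x2) -> x2) = 1 <-> 1 = 1
x2 ^ x1 = 1 ^ 0 = 1
(((((x1 | x3) ^ (x3 ^ (x1 -> x2))) <-> ~((x2 & x1) <-> x1)) -> (x3 <-> x2)) <-> ((x1 ^ x2) -> x2)) -> (x2 ^ x1) = 1 -> 1 = 1

1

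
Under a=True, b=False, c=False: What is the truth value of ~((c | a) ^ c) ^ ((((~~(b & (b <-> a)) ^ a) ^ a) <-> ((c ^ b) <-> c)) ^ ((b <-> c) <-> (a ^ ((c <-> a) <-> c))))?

False

Substituting a=True, b=False, c=False:
c | a = False | True = True
(c | a) ^ c = True ^ False = True
~((c | a) ^ c) = ~True = False
b <-> a = False <-> True = False
b & (b <-> a) = False & False = False
~(b & (b <-> a)) = ~False = True
~~(b & (b <-> a)) = ~True = False
~~(b & (b <-> a)) ^ a = False ^ True = True
(~~(b & (b <-> a)) ^ a) ^ a = True ^ True = False
c ^ b = False ^ False = False
(c ^ b) <-> c = False <-> False = True
((~~(b & (b <-> a)) ^ a) ^ a) <-> ((c ^ b) <-> c) = False <-> True = False
b <-> c = False <-> False = True
c <-> a = False <-> True = False
(c <-> a) <-> c = False <-> False = True
a ^ ((c <-> a) <-> c) = True ^ True = False
(b <-> c) <-> (a ^ ((c <-> a) <-> c)) = True <-> False = False
(((~~(b & (b <-> a)) ^ a) ^ a) <-> ((c ^ b) <-> c)) ^ ((b <-> c) <-> (a ^ ((c <-> a) <-> c))) = False ^ False = False
~((c | a) ^ c) ^ ((((~~(b & (b <-> a)) ^ a) ^ a) <-> ((c ^ b) <-> c)) ^ ((b <-> c) <-> (a ^ ((c <-> a) <-> c)))) = False ^ False = False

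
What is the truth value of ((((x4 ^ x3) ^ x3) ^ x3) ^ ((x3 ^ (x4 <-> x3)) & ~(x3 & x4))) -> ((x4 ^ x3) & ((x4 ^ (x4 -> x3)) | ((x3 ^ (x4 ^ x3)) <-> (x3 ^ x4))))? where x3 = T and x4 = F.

x4 ^ x3 = F ^ T = T
(x4 ^ x3) ^ x3 = T ^ T = F
((x4 ^ x3) ^ x3) ^ x3 = F ^ T = T
x4 <-> x3 = F <-> T = F
x3 ^ (x4 <-> x3) = T ^ F = T
x3 & x4 = T & F = F
~(x3 & x4) = ~F = T
(x3 ^ (x4 <-> x3)) & ~(x3 & x4) = T & T = T
(((x4 ^ x3) ^ x3) ^ x3) ^ ((x3 ^ (x4 <-> x3)) & ~(x3 & x4)) = T ^ T = F
x4 ^ x3 = F ^ T = T
x4 -> x3 = F -> T = T
x4 ^ (x4 -> x3) = F ^ T = T
x4 ^ x3 = F ^ T = T
x3 ^ (x4 ^ x3) = T ^ T = F
x3 ^ x4 = T ^ F = T
(x3 ^ (x4 ^ x3)) <-> (x3 ^ x4) = F <-> T = F
(x4 ^ (x4 -> x3)) | ((x3 ^ (x4 ^ x3)) <-> (x3 ^ x4)) = T | F = T
(x4 ^ x3) & ((x4 ^ (x4 -> x3)) | ((x3 ^ (x4 ^ x3)) <-> (x3 ^ x4))) = T & T = T
((((x4 ^ x3) ^ x3) ^ x3) ^ ((x3 ^ (x4 <-> x3)) & ~(x3 & x4))) -> ((x4 ^ x3) & ((x4 ^ (x4 -> x3)) | ((x3 ^ (x4 ^ x3)) <-> (x3 ^ x4)))) = F -> T = T

T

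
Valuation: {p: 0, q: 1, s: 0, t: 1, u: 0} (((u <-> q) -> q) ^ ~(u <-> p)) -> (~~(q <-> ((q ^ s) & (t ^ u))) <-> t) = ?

u <-> q = 0 <-> 1 = 0
(u <-> q) -> q = 0 -> 1 = 1
u <-> p = 0 <-> 0 = 1
~(u <-> p) = ~1 = 0
((u <-> q) -> q) ^ ~(u <-> p) = 1 ^ 0 = 1
q ^ s = 1 ^ 0 = 1
t ^ u = 1 ^ 0 = 1
(q ^ s) & (t ^ u) = 1 & 1 = 1
q <-> ((q ^ s) & (t ^ u)) = 1 <-> 1 = 1
~(q <-> ((q ^ s) & (t ^ u))) = ~1 = 0
~~(q <-> ((q ^ s) & (t ^ u))) = ~0 = 1
~~(q <-> ((q ^ s) & (t ^ u))) <-> t = 1 <-> 1 = 1
(((u <-> q) -> q) ^ ~(u <-> p)) -> (~~(q <-> ((q ^ s) & (t ^ u))) <-> t) = 1 -> 1 = 1

1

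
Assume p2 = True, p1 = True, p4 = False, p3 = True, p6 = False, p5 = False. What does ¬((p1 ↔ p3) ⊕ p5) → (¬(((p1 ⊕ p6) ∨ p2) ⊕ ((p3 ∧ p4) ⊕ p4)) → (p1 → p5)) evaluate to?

True

p1 ↔ p3 = True ↔ True = True
(p1 ↔ p3) ⊕ p5 = True ⊕ False = True
¬((p1 ↔ p3) ⊕ p5) = ¬True = False
p1 ⊕ p6 = True ⊕ False = True
(p1 ⊕ p6) ∨ p2 = True ∨ True = True
p3 ∧ p4 = True ∧ False = False
(p3 ∧ p4) ⊕ p4 = False ⊕ False = False
((p1 ⊕ p6) ∨ p2) ⊕ ((p3 ∧ p4) ⊕ p4) = True ⊕ False = True
¬(((p1 ⊕ p6) ∨ p2) ⊕ ((p3 ∧ p4) ⊕ p4)) = ¬True = False
p1 → p5 = True → False = False
¬(((p1 ⊕ p6) ∨ p2) ⊕ ((p3 ∧ p4) ⊕ p4)) → (p1 → p5) = False → False = True
¬((p1 ↔ p3) ⊕ p5) → (¬(((p1 ⊕ p6) ∨ p2) ⊕ ((p3 ∧ p4) ⊕ p4)) → (p1 → p5)) = False → True = True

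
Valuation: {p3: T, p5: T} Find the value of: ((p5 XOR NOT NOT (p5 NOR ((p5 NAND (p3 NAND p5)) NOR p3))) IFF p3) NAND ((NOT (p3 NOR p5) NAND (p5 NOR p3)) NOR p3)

Substituting p3=T, p5=T:
p3 NAND p5 = T NAND T = F
p5 NAND (p3 NAND p5) = T NAND F = T
(p5 NAND (p3 NAND p5)) NOR p3 = T NOR T = F
p5 NOR ((p5 NAND (p3 NAND p5)) NOR p3) = T NOR F = F
NOT (p5 NOR ((p5 NAND (p3 NAND p5)) NOR p3)) = NOT F = T
NOT NOT (p5 NOR ((p5 NAND (p3 NAND p5)) NOR p3)) = NOT T = F
p5 XOR NOT NOT (p5 NOR ((p5 NAND (p3 NAND p5)) NOR p3)) = T XOR F = T
(p5 XOR NOT NOT (p5 NOR ((p5 NAND (p3 NAND p5)) NOR p3))) IFF p3 = T IFF T = T
p3 NOR p5 = T NOR T = F
NOT (p3 NOR p5) = NOT F = T
p5 NOR p3 = T NOR T = F
NOT (p3 NOR p5) NAND (p5 NOR p3) = T NAND F = T
(NOT (p3 NOR p5) NAND (p5 NOR p3)) NOR p3 = T NOR T = F
((p5 XOR NOT NOT (p5 NOR ((p5 NAND (p3 NAND p5)) NOR p3))) IFF p3) NAND ((NOT (p3 NOR p5) NAND (p5 NOR p3)) NOR p3) = T NAND F = T

T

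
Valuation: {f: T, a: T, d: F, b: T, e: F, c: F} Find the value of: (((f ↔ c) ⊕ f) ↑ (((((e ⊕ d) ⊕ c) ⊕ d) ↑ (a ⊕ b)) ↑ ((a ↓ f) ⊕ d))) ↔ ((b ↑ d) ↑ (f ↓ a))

Substituting f=T, a=T, d=F, b=T, e=F, c=F:
f ↔ c = T ↔ F = F
(f ↔ c) ⊕ f = F ⊕ T = T
e ⊕ d = F ⊕ F = F
(e ⊕ d) ⊕ c = F ⊕ F = F
((e ⊕ d) ⊕ c) ⊕ d = F ⊕ F = F
a ⊕ b = T ⊕ T = F
(((e ⊕ d) ⊕ c) ⊕ d) ↑ (a ⊕ b) = F ↑ F = T
a ↓ f = T ↓ T = F
(a ↓ f) ⊕ d = F ⊕ F = F
((((e ⊕ d) ⊕ c) ⊕ d) ↑ (a ⊕ b)) ↑ ((a ↓ f) ⊕ d) = T ↑ F = T
((f ↔ c) ⊕ f) ↑ (((((e ⊕ d) ⊕ c) ⊕ d) ↑ (a ⊕ b)) ↑ ((a ↓ f) ⊕ d)) = T ↑ T = F
b ↑ d = T ↑ F = T
f ↓ a = T ↓ T = F
(b ↑ d) ↑ (f ↓ a) = T ↑ F = T
(((f ↔ c) ⊕ f) ↑ (((((e ⊕ d) ⊕ c) ⊕ d) ↑ (a ⊕ b)) ↑ ((a ↓ f) ⊕ d))) ↔ ((b ↑ d) ↑ (f ↓ a)) = F ↔ T = F

F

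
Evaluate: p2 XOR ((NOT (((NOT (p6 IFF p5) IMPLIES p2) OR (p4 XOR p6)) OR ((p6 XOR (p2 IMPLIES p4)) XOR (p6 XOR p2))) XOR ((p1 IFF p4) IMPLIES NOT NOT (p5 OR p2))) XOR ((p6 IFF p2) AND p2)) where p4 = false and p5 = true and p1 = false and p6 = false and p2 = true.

p6 IFF p5 = false IFF true = false
NOT (p6 IFF p5) = NOT false = true
NOT (p6 IFF p5) IMPLIES p2 = true IMPLIES true = true
p4 XOR p6 = false XOR false = false
(NOT (p6 IFF p5) IMPLIES p2) OR (p4 XOR p6) = true OR false = true
p2 IMPLIES p4 = true IMPLIES false = false
p6 XOR (p2 IMPLIES p4) = false XOR false = false
p6 XOR p2 = false XOR true = true
(p6 XOR (p2 IMPLIES p4)) XOR (p6 XOR p2) = false XOR true = true
((NOT (p6 IFF p5) IMPLIES p2) OR (p4 XOR p6)) OR ((p6 XOR (p2 IMPLIES p4)) XOR (p6 XOR p2)) = true OR true = true
NOT (((NOT (p6 IFF p5) IMPLIES p2) OR (p4 XOR p6)) OR ((p6 XOR (p2 IMPLIES p4)) XOR (p6 XOR p2))) = NOT true = false
p1 IFF p4 = false IFF false = true
p5 OR p2 = true OR true = true
NOT (p5 OR p2) = NOT true = false
NOT NOT (p5 OR p2) = NOT false = true
(p1 IFF p4) IMPLIES NOT NOT (p5 OR p2) = true IMPLIES true = true
NOT (((NOT (p6 IFF p5) IMPLIES p2) OR (p4 XOR p6)) OR ((p6 XOR (p2 IMPLIES p4)) XOR (p6 XOR p2))) XOR ((p1 IFF p4) IMPLIES NOT NOT (p5 OR p2)) = false XOR true = true
p6 IFF p2 = false IFF true = false
(p6 IFF p2) AND p2 = false AND true = false
(NOT (((NOT (p6 IFF p5) IMPLIES p2) OR (p4 XOR p6)) OR ((p6 XOR (p2 IMPLIES p4)) XOR (p6 XOR p2))) XOR ((p1 IFF p4) IMPLIES NOT NOT (p5 OR p2))) XOR ((p6 IFF p2) AND p2) = true XOR false = true
p2 XOR ((NOT (((NOT (p6 IFF p5) IMPLIES p2) OR (p4 XOR p6)) OR ((p6 XOR (p2 IMPLIES p4)) XOR (p6 XOR p2))) XOR ((p1 IFF p4) IMPLIES NOT NOT (p5 OR p2))) XOR ((p6 IFF p2) AND p2)) = true XOR true = false

false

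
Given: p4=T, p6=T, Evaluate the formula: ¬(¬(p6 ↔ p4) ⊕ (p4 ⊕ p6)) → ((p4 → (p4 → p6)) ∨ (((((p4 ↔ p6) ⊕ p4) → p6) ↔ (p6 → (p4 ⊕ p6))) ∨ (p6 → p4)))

T

p6 ↔ p4 = T ↔ T = T
¬(p6 ↔ p4) = ¬T = F
p4 ⊕ p6 = T ⊕ T = F
¬(p6 ↔ p4) ⊕ (p4 ⊕ p6) = F ⊕ F = F
¬(¬(p6 ↔ p4) ⊕ (p4 ⊕ p6)) = ¬F = T
p4 → p6 = T → T = T
p4 → (p4 → p6) = T → T = T
p4 ↔ p6 = T ↔ T = T
(p4 ↔ p6) ⊕ p4 = T ⊕ T = F
((p4 ↔ p6) ⊕ p4) → p6 = F → T = T
p4 ⊕ p6 = T ⊕ T = F
p6 → (p4 ⊕ p6) = T → F = F
(((p4 ↔ p6) ⊕ p4) → p6) ↔ (p6 → (p4 ⊕ p6)) = T ↔ F = F
p6 → p4 = T → T = T
((((p4 ↔ p6) ⊕ p4) → p6) ↔ (p6 → (p4 ⊕ p6))) ∨ (p6 → p4) = F ∨ T = T
(p4 → (p4 → p6)) ∨ (((((p4 ↔ p6) ⊕ p4) → p6) ↔ (p6 → (p4 ⊕ p6))) ∨ (p6 → p4)) = T ∨ T = T
¬(¬(p6 ↔ p4) ⊕ (p4 ⊕ p6)) → ((p4 → (p4 → p6)) ∨ (((((p4 ↔ p6) ⊕ p4) → p6) ↔ (p6 → (p4 ⊕ p6))) ∨ (p6 → p4))) = T → T = T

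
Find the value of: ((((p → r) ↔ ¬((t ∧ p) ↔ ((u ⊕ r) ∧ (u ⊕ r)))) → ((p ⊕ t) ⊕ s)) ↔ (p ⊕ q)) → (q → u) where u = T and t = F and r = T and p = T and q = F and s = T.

Substituting u=T, t=F, r=T, p=T, q=F, s=T:
p → r = T → T = T
t ∧ p = F ∧ T = F
u ⊕ r = T ⊕ T = F
u ⊕ r = T ⊕ T = F
(u ⊕ r) ∧ (u ⊕ r) = F ∧ F = F
(t ∧ p) ↔ ((u ⊕ r) ∧ (u ⊕ r)) = F ↔ F = T
¬((t ∧ p) ↔ ((u ⊕ r) ∧ (u ⊕ r))) = ¬T = F
(p → r) ↔ ¬((t ∧ p) ↔ ((u ⊕ r) ∧ (u ⊕ r))) = T ↔ F = F
p ⊕ t = T ⊕ F = T
(p ⊕ t) ⊕ s = T ⊕ T = F
((p → r) ↔ ¬((t ∧ p) ↔ ((u ⊕ r) ∧ (u ⊕ r)))) → ((p ⊕ t) ⊕ s) = F → F = T
p ⊕ q = T ⊕ F = T
(((p → r) ↔ ¬((t ∧ p) ↔ ((u ⊕ r) ∧ (u ⊕ r)))) → ((p ⊕ t) ⊕ s)) ↔ (p ⊕ q) = T ↔ T = T
q → u = F → T = T
((((p → r) ↔ ¬((t ∧ p) ↔ ((u ⊕ r) ∧ (u ⊕ r)))) → ((p ⊕ t) ⊕ s)) ↔ (p ⊕ q)) → (q → u) = T → T = T

T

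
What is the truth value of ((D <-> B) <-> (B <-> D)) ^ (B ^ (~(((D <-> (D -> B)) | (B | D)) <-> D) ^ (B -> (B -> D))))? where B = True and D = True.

True

D <-> B = True <-> True = True
B <-> D = True <-> True = True
(D <-> B) <-> (B <-> D) = True <-> True = True
D -> B = True -> True = True
D <-> (D -> B) = True <-> True = True
B | D = True | True = True
(D <-> (D -> B)) | (B | D) = True | True = True
((D <-> (D -> B)) | (B | D)) <-> D = True <-> True = True
~(((D <-> (D -> B)) | (B | D)) <-> D) = ~True = False
B -> D = True -> True = True
B -> (B -> D) = True -> True = True
~(((D <-> (D -> B)) | (B | D)) <-> D) ^ (B -> (B -> D)) = False ^ True = True
B ^ (~(((D <-> (D -> B)) | (B | D)) <-> D) ^ (B -> (B -> D))) = True ^ True = False
((D <-> B) <-> (B <-> D)) ^ (B ^ (~(((D <-> (D -> B)) | (B | D)) <-> D) ^ (B -> (B -> D)))) = True ^ False = True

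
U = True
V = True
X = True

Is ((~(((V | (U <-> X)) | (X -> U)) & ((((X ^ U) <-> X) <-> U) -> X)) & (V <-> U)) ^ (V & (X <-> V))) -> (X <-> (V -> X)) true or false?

True

Substituting U=True, V=True, X=True:
U <-> X = True <-> True = True
V | (U <-> X) = True | True = True
X -> U = True -> True = True
(V | (U <-> X)) | (X -> U) = True | True = True
X ^ U = True ^ True = False
(X ^ U) <-> X = False <-> True = False
((X ^ U) <-> X) <-> U = False <-> True = False
(((X ^ U) <-> X) <-> U) -> X = False -> True = True
((V | (U <-> X)) | (X -> U)) & ((((X ^ U) <-> X) <-> U) -> X) = True & True = True
~(((V | (U <-> X)) | (X -> U)) & ((((X ^ U) <-> X) <-> U) -> X)) = ~True = False
V <-> U = True <-> True = True
~(((V | (U <-> X)) | (X -> U)) & ((((X ^ U) <-> X) <-> U) -> X)) & (V <-> U) = False & True = False
X <-> V = True <-> True = True
V & (X <-> V) = True & True = True
(~(((V | (U <-> X)) | (X -> U)) & ((((X ^ U) <-> X) <-> U) -> X)) & (V <-> U)) ^ (V & (X <-> V)) = False ^ True = True
V -> X = True -> True = True
X <-> (V -> X) = True <-> True = True
((~(((V | (U <-> X)) | (X -> U)) & ((((X ^ U) <-> X) <-> U) -> X)) & (V <-> U)) ^ (V & (X <-> V))) -> (X <-> (V -> X)) = True -> True = True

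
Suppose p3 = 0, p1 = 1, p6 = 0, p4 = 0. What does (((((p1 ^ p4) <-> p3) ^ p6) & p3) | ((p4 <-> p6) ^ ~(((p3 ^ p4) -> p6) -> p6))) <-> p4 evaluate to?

p1 ^ p4 = 1 ^ 0 = 1
(p1 ^ p4) <-> p3 = 1 <-> 0 = 0
((p1 ^ p4) <-> p3) ^ p6 = 0 ^ 0 = 0
(((p1 ^ p4) <-> p3) ^ p6) & p3 = 0 & 0 = 0
p4 <-> p6 = 0 <-> 0 = 1
p3 ^ p4 = 0 ^ 0 = 0
(p3 ^ p4) -> p6 = 0 -> 0 = 1
((p3 ^ p4) -> p6) -> p6 = 1 -> 0 = 0
~(((p3 ^ p4) -> p6) -> p6) = ~0 = 1
(p4 <-> p6) ^ ~(((p3 ^ p4) -> p6) -> p6) = 1 ^ 1 = 0
((((p1 ^ p4) <-> p3) ^ p6) & p3) | ((p4 <-> p6) ^ ~(((p3 ^ p4) -> p6) -> p6)) = 0 | 0 = 0
(((((p1 ^ p4) <-> p3) ^ p6) & p3) | ((p4 <-> p6) ^ ~(((p3 ^ p4) -> p6) -> p6))) <-> p4 = 0 <-> 0 = 1

1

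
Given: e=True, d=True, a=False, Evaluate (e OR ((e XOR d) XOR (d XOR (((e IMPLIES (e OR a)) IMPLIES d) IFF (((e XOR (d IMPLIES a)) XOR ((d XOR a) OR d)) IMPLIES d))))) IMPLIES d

e XOR d = True XOR True = False
e OR a = True OR False = True
e IMPLIES (e OR a) = True IMPLIES True = True
(e IMPLIES (e OR a)) IMPLIES d = True IMPLIES True = True
d IMPLIES a = True IMPLIES False = False
e XOR (d IMPLIES a) = True XOR False = True
d XOR a = True XOR False = True
(d XOR a) OR d = True OR True = True
(e XOR (d IMPLIES a)) XOR ((d XOR a) OR d) = True XOR True = False
((e XOR (d IMPLIES a)) XOR ((d XOR a) OR d)) IMPLIES d = False IMPLIES True = True
((e IMPLIES (e OR a)) IMPLIES d) IFF (((e XOR (d IMPLIES a)) XOR ((d XOR a) OR d)) IMPLIES d) = True IFF True = True
d XOR (((e IMPLIES (e OR a)) IMPLIES d) IFF (((e XOR (d IMPLIES a)) XOR ((d XOR a) OR d)) IMPLIES d)) = True XOR True = False
(e XOR d) XOR (d XOR (((e IMPLIES (e OR a)) IMPLIES d) IFF (((e XOR (d IMPLIES a)) XOR ((d XOR a) OR d)) IMPLIES d))) = False XOR False = False
e OR ((e XOR d) XOR (d XOR (((e IMPLIES (e OR a)) IMPLIES d) IFF (((e XOR (d IMPLIES a)) XOR ((d XOR a) OR d)) IMPLIES d)))) = True OR False = True
(e OR ((e XOR d) XOR (d XOR (((e IMPLIES (e OR a)) IMPLIES d) IFF (((e XOR (d IMPLIES a)) XOR ((d XOR a) OR d)) IMPLIES d))))) IMPLIES d = True IMPLIES True = True

True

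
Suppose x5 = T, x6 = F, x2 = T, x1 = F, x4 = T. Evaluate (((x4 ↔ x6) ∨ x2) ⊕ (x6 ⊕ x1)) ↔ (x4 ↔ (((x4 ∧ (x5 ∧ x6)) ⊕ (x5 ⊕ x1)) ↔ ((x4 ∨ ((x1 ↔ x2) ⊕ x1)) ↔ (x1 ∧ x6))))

x4 ↔ x6 = T ↔ F = F
(x4 ↔ x6) ∨ x2 = F ∨ T = T
x6 ⊕ x1 = F ⊕ F = F
((x4 ↔ x6) ∨ x2) ⊕ (x6 ⊕ x1) = T ⊕ F = T
x5 ∧ x6 = T ∧ F = F
x4 ∧ (x5 ∧ x6) = T ∧ F = F
x5 ⊕ x1 = T ⊕ F = T
(x4 ∧ (x5 ∧ x6)) ⊕ (x5 ⊕ x1) = F ⊕ T = T
x1 ↔ x2 = F ↔ T = F
(x1 ↔ x2) ⊕ x1 = F ⊕ F = F
x4 ∨ ((x1 ↔ x2) ⊕ x1) = T ∨ F = T
x1 ∧ x6 = F ∧ F = F
(x4 ∨ ((x1 ↔ x2) ⊕ x1)) ↔ (x1 ∧ x6) = T ↔ F = F
((x4 ∧ (x5 ∧ x6)) ⊕ (x5 ⊕ x1)) ↔ ((x4 ∨ ((x1 ↔ x2) ⊕ x1)) ↔ (x1 ∧ x6)) = T ↔ F = F
x4 ↔ (((x4 ∧ (x5 ∧ x6)) ⊕ (x5 ⊕ x1)) ↔ ((x4 ∨ ((x1 ↔ x2) ⊕ x1)) ↔ (x1 ∧ x6))) = T ↔ F = F
(((x4 ↔ x6) ∨ x2) ⊕ (x6 ⊕ x1)) ↔ (x4 ↔ (((x4 ∧ (x5 ∧ x6)) ⊕ (x5 ⊕ x1)) ↔ ((x4 ∨ ((x1 ↔ x2) ⊕ x1)) ↔ (x1 ∧ x6)))) = T ↔ F = F

F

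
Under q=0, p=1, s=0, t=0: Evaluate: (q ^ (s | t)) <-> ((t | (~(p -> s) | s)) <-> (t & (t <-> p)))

1

s | t = 0 | 0 = 0
q ^ (s | t) = 0 ^ 0 = 0
p -> s = 1 -> 0 = 0
~(p -> s) = ~0 = 1
~(p -> s) | s = 1 | 0 = 1
t | (~(p -> s) | s) = 0 | 1 = 1
t <-> p = 0 <-> 1 = 0
t & (t <-> p) = 0 & 0 = 0
(t | (~(p -> s) | s)) <-> (t & (t <-> p)) = 1 <-> 0 = 0
(q ^ (s | t)) <-> ((t | (~(p -> s) | s)) <-> (t & (t <-> p))) = 0 <-> 0 = 1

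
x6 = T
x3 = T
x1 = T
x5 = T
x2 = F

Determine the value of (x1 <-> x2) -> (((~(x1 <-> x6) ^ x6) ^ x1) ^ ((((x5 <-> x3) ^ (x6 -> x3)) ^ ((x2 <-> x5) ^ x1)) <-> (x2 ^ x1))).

x1 <-> x2 = T <-> F = F
x1 <-> x6 = T <-> T = T
~(x1 <-> x6) = ~T = F
~(x1 <-> x6) ^ x6 = F ^ T = T
(~(x1 <-> x6) ^ x6) ^ x1 = T ^ T = F
x5 <-> x3 = T <-> T = T
x6 -> x3 = T -> T = T
(x5 <-> x3) ^ (x6 -> x3) = T ^ T = F
x2 <-> x5 = F <-> T = F
(x2 <-> x5) ^ x1 = F ^ T = T
((x5 <-> x3) ^ (x6 -> x3)) ^ ((x2 <-> x5) ^ x1) = F ^ T = T
x2 ^ x1 = F ^ T = T
(((x5 <-> x3) ^ (x6 -> x3)) ^ ((x2 <-> x5) ^ x1)) <-> (x2 ^ x1) = T <-> T = T
((~(x1 <-> x6) ^ x6) ^ x1) ^ ((((x5 <-> x3) ^ (x6 -> x3)) ^ ((x2 <-> x5) ^ x1)) <-> (x2 ^ x1)) = F ^ T = T
(x1 <-> x2) -> (((~(x1 <-> x6) ^ x6) ^ x1) ^ ((((x5 <-> x3) ^ (x6 -> x3)) ^ ((x2 <-> x5) ^ x1)) <-> (x2 ^ x1))) = F -> T = T

T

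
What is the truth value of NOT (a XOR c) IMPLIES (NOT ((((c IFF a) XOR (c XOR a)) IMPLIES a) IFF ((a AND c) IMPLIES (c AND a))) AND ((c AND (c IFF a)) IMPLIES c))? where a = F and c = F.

a XOR c = F XOR F = F
NOT (a XOR c) = NOT F = T
c IFF a = F IFF F = T
c XOR a = F XOR F = F
(c IFF a) XOR (c XOR a) = T XOR F = T
((c IFF a) XOR (c XOR a)) IMPLIES a = T IMPLIES F = F
a AND c = F AND F = F
c AND a = F AND F = F
(a AND c) IMPLIES (c AND a) = F IMPLIES F = T
(((c IFF a) XOR (c XOR a)) IMPLIES a) IFF ((a AND c) IMPLIES (c AND a)) = F IFF T = F
NOT ((((c IFF a) XOR (c XOR a)) IMPLIES a) IFF ((a AND c) IMPLIES (c AND a))) = NOT F = T
c IFF a = F IFF F = T
c AND (c IFF a) = F AND T = F
(c AND (c IFF a)) IMPLIES c = F IMPLIES F = T
NOT ((((c IFF a) XOR (c XOR a)) IMPLIES a) IFF ((a AND c) IMPLIES (c AND a))) AND ((c AND (c IFF a)) IMPLIES c) = T AND T = T
NOT (a XOR c) IMPLIES (NOT ((((c IFF a) XOR (c XOR a)) IMPLIES a) IFF ((a AND c) IMPLIES (c AND a))) AND ((c AND (c IFF a)) IMPLIES c)) = T IMPLIES T = T

T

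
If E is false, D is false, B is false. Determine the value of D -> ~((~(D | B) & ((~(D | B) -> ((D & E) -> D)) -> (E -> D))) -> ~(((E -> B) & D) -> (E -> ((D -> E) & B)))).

T

D | B = F | F = F
~(D | B) = ~F = T
D | B = F | F = F
~(D | B) = ~F = T
D & E = F & F = F
(D & E) -> D = F -> F = T
~(D | B) -> ((D & E) -> D) = T -> T = T
E -> D = F -> F = T
(~(D | B) -> ((D & E) -> D)) -> (E -> D) = T -> T = T
~(D | B) & ((~(D | B) -> ((D & E) -> D)) -> (E -> D)) = T & T = T
E -> B = F -> F = T
(E -> B) & D = T & F = F
D -> E = F -> F = T
(D -> E) & B = T & F = F
E -> ((D -> E) & B) = F -> F = T
((E -> B) & D) -> (E -> ((D -> E) & B)) = F -> T = T
~(((E -> B) & D) -> (E -> ((D -> E) & B))) = ~T = F
(~(D | B) & ((~(D | B) -> ((D & E) -> D)) -> (E -> D))) -> ~(((E -> B) & D) -> (E -> ((D -> E) & B))) = T -> F = F
~((~(D | B) & ((~(D | B) -> ((D & E) -> D)) -> (E -> D))) -> ~(((E -> B) & D) -> (E -> ((D -> E) & B)))) = ~F = T
D -> ~((~(D | B) & ((~(D | B) -> ((D & E) -> D)) -> (E -> D))) -> ~(((E -> B) & D) -> (E -> ((D -> E) & B)))) = F -> T = T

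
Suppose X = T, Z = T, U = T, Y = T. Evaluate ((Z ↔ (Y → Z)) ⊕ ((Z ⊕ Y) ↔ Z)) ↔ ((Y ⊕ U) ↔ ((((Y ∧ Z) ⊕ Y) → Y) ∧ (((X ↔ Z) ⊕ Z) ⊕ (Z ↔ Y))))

Y → Z = T → T = T
Z ↔ (Y → Z) = T ↔ T = T
Z ⊕ Y = T ⊕ T = F
(Z ⊕ Y) ↔ Z = F ↔ T = F
(Z ↔ (Y → Z)) ⊕ ((Z ⊕ Y) ↔ Z) = T ⊕ F = T
Y ⊕ U = T ⊕ T = F
Y ∧ Z = T ∧ T = T
(Y ∧ Z) ⊕ Y = T ⊕ T = F
((Y ∧ Z) ⊕ Y) → Y = F → T = T
X ↔ Z = T ↔ T = T
(X ↔ Z) ⊕ Z = T ⊕ T = F
Z ↔ Y = T ↔ T = T
((X ↔ Z) ⊕ Z) ⊕ (Z ↔ Y) = F ⊕ T = T
(((Y ∧ Z) ⊕ Y) → Y) ∧ (((X ↔ Z) ⊕ Z) ⊕ (Z ↔ Y)) = T ∧ T = T
(Y ⊕ U) ↔ ((((Y ∧ Z) ⊕ Y) → Y) ∧ (((X ↔ Z) ⊕ Z) ⊕ (Z ↔ Y))) = F ↔ T = F
((Z ↔ (Y → Z)) ⊕ ((Z ⊕ Y) ↔ Z)) ↔ ((Y ⊕ U) ↔ ((((Y ∧ Z) ⊕ Y) → Y) ∧ (((X ↔ Z) ⊕ Z) ⊕ (Z ↔ Y)))) = T ↔ F = F

F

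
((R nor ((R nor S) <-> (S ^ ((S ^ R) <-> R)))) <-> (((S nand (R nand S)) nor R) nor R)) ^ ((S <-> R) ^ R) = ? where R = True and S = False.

Substituting R=True, S=False:
R nor S = True nor False = False
S ^ R = False ^ True = True
(S ^ R) <-> R = True <-> True = True
S ^ ((S ^ R) <-> R) = False ^ True = True
(R nor S) <-> (S ^ ((S ^ R) <-> R)) = False <-> True = False
R nor ((R nor S) <-> (S ^ ((S ^ R) <-> R))) = True nor False = False
R nand S = True nand False = True
S nand (R nand S) = False nand True = True
(S nand (R nand S)) nor R = True nor True = False
((S nand (R nand S)) nor R) nor R = False nor True = False
(R nor ((R nor S) <-> (S ^ ((S ^ R) <-> R)))) <-> (((S nand (R nand S)) nor R) nor R) = False <-> False = True
S <-> R = False <-> True = False
(S <-> R) ^ R = False ^ True = True
((R nor ((R nor S) <-> (S ^ ((S ^ R) <-> R)))) <-> (((S nand (R nand S)) nor R) nor R)) ^ ((S <-> R) ^ R) = True ^ True = False

False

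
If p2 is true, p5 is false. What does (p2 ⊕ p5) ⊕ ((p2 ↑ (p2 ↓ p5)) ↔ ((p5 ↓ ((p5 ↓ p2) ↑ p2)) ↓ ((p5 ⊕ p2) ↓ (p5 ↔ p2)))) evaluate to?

p2 ⊕ p5 = True ⊕ False = True
p2 ↓ p5 = True ↓ False = False
p2 ↑ (p2 ↓ p5) = True ↑ False = True
p5 ↓ p2 = False ↓ True = False
(p5 ↓ p2) ↑ p2 = False ↑ True = True
p5 ↓ ((p5 ↓ p2) ↑ p2) = False ↓ True = False
p5 ⊕ p2 = False ⊕ True = True
p5 ↔ p2 = False ↔ True = False
(p5 ⊕ p2) ↓ (p5 ↔ p2) = True ↓ False = False
(p5 ↓ ((p5 ↓ p2) ↑ p2)) ↓ ((p5 ⊕ p2) ↓ (p5 ↔ p2)) = False ↓ False = True
(p2 ↑ (p2 ↓ p5)) ↔ ((p5 ↓ ((p5 ↓ p2) ↑ p2)) ↓ ((p5 ⊕ p2) ↓ (p5 ↔ p2))) = True ↔ True = True
(p2 ⊕ p5) ⊕ ((p2 ↑ (p2 ↓ p5)) ↔ ((p5 ↓ ((p5 ↓ p2) ↑ p2)) ↓ ((p5 ⊕ p2) ↓ (p5 ↔ p2)))) = True ⊕ True = False

False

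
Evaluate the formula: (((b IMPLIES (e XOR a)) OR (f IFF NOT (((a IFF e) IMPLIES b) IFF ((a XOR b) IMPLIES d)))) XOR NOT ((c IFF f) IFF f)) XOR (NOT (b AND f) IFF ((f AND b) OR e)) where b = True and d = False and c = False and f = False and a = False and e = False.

Substituting b=True, d=False, c=False, f=False, a=False, e=False:
e XOR a = False XOR False = False
b IMPLIES (e XOR a) = True IMPLIES False = False
a IFF e = False IFF False = True
(a IFF e) IMPLIES b = True IMPLIES True = True
a XOR b = False XOR True = True
(a XOR b) IMPLIES d = True IMPLIES False = False
((a IFF e) IMPLIES b) IFF ((a XOR b) IMPLIES d) = True IFF False = False
NOT (((a IFF e) IMPLIES b) IFF ((a XOR b) IMPLIES d)) = NOT False = True
f IFF NOT (((a IFF e) IMPLIES b) IFF ((a XOR b) IMPLIES d)) = False IFF True = False
(b IMPLIES (e XOR a)) OR (f IFF NOT (((a IFF e) IMPLIES b) IFF ((a XOR b) IMPLIES d))) = False OR False = False
c IFF f = False IFF False = True
(c IFF f) IFF f = True IFF False = False
NOT ((c IFF f) IFF f) = NOT False = True
((b IMPLIES (e XOR a)) OR (f IFF NOT (((a IFF e) IMPLIES b) IFF ((a XOR b) IMPLIES d)))) XOR NOT ((c IFF f) IFF f) = False XOR True = True
b AND f = True AND False = False
NOT (b AND f) = NOT False = True
f AND b = False AND True = False
(f AND b) OR e = False OR False = False
NOT (b AND f) IFF ((f AND b) OR e) = True IFF False = False
(((b IMPLIES (e XOR a)) OR (f IFF NOT (((a IFF e) IMPLIES b) IFF ((a XOR b) IMPLIES d)))) XOR NOT ((c IFF f) IFF f)) XOR (NOT (b AND f) IFF ((f AND b) OR e)) = True XOR False = True

True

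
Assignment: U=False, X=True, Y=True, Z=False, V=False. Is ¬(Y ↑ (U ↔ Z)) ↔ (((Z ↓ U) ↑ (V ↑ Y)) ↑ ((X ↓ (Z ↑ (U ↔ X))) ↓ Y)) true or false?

Substituting U=False, X=True, Y=True, Z=False, V=False:
U ↔ Z = False ↔ False = True
Y ↑ (U ↔ Z) = True ↑ True = False
¬(Y ↑ (U ↔ Z)) = ¬False = True
Z ↓ U = False ↓ False = True
V ↑ Y = False ↑ True = True
(Z ↓ U) ↑ (V ↑ Y) = True ↑ True = False
U ↔ X = False ↔ True = False
Z ↑ (U ↔ X) = False ↑ False = True
X ↓ (Z ↑ (U ↔ X)) = True ↓ True = False
(X ↓ (Z ↑ (U ↔ X))) ↓ Y = False ↓ True = False
((Z ↓ U) ↑ (V ↑ Y)) ↑ ((X ↓ (Z ↑ (U ↔ X))) ↓ Y) = False ↑ False = True
¬(Y ↑ (U ↔ Z)) ↔ (((Z ↓ U) ↑ (V ↑ Y)) ↑ ((X ↓ (Z ↑ (U ↔ X))) ↓ Y)) = True ↔ True = True

True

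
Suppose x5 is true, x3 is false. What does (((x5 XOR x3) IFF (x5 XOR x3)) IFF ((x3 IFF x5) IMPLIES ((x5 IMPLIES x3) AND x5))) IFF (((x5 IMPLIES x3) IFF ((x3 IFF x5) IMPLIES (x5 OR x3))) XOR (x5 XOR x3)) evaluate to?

true

Substituting x5=true, x3=false:
x5 XOR x3 = true XOR false = true
x5 XOR x3 = true XOR false = true
(x5 XOR x3) IFF (x5 XOR x3) = true IFF true = true
x3 IFF x5 = false IFF true = false
x5 IMPLIES x3 = true IMPLIES false = false
(x5 IMPLIES x3) AND x5 = false AND true = false
(x3 IFF x5) IMPLIES ((x5 IMPLIES x3) AND x5) = false IMPLIES false = true
((x5 XOR x3) IFF (x5 XOR x3)) IFF ((x3 IFF x5) IMPLIES ((x5 IMPLIES x3) AND x5)) = true IFF true = true
x5 IMPLIES x3 = true IMPLIES false = false
x3 IFF x5 = false IFF true = false
x5 OR x3 = true OR false = true
(x3 IFF x5) IMPLIES (x5 OR x3) = false IMPLIES true = true
(x5 IMPLIES x3) IFF ((x3 IFF x5) IMPLIES (x5 OR x3)) = false IFF true = false
x5 XOR x3 = true XOR false = true
((x5 IMPLIES x3) IFF ((x3 IFF x5) IMPLIES (x5 OR x3))) XOR (x5 XOR x3) = false XOR true = true
(((x5 XOR x3) IFF (x5 XOR x3)) IFF ((x3 IFF x5) IMPLIES ((x5 IMPLIES x3) AND x5))) IFF (((x5 IMPLIES x3) IFF ((x3 IFF x5) IMPLIES (x5 OR x3))) XOR (x5 XOR x3)) = true IFF true = true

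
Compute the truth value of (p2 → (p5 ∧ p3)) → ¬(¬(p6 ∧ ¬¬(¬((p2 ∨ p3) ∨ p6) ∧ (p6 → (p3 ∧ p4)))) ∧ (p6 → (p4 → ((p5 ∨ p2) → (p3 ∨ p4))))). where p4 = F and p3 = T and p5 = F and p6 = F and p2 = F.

F

p5 ∧ p3 = F ∧ T = F
p2 → (p5 ∧ p3) = F → F = T
p2 ∨ p3 = F ∨ T = T
(p2 ∨ p3) ∨ p6 = T ∨ F = T
¬((p2 ∨ p3) ∨ p6) = ¬T = F
p3 ∧ p4 = T ∧ F = F
p6 → (p3 ∧ p4) = F → F = T
¬((p2 ∨ p3) ∨ p6) ∧ (p6 → (p3 ∧ p4)) = F ∧ T = F
¬(¬((p2 ∨ p3) ∨ p6) ∧ (p6 → (p3 ∧ p4))) = ¬F = T
¬¬(¬((p2 ∨ p3) ∨ p6) ∧ (p6 → (p3 ∧ p4))) = ¬T = F
p6 ∧ ¬¬(¬((p2 ∨ p3) ∨ p6) ∧ (p6 → (p3 ∧ p4))) = F ∧ F = F
¬(p6 ∧ ¬¬(¬((p2 ∨ p3) ∨ p6) ∧ (p6 → (p3 ∧ p4)))) = ¬F = T
p5 ∨ p2 = F ∨ F = F
p3 ∨ p4 = T ∨ F = T
(p5 ∨ p2) → (p3 ∨ p4) = F → T = T
p4 → ((p5 ∨ p2) → (p3 ∨ p4)) = F → T = T
p6 → (p4 → ((p5 ∨ p2) → (p3 ∨ p4))) = F → T = T
¬(p6 ∧ ¬¬(¬((p2 ∨ p3) ∨ p6) ∧ (p6 → (p3 ∧ p4)))) ∧ (p6 → (p4 → ((p5 ∨ p2) → (p3 ∨ p4)))) = T ∧ T = T
¬(¬(p6 ∧ ¬¬(¬((p2 ∨ p3) ∨ p6) ∧ (p6 → (p3 ∧ p4)))) ∧ (p6 → (p4 → ((p5 ∨ p2) → (p3 ∨ p4))))) = ¬T = F
(p2 → (p5 ∧ p3)) → ¬(¬(p6 ∧ ¬¬(¬((p2 ∨ p3) ∨ p6) ∧ (p6 → (p3 ∧ p4)))) ∧ (p6 → (p4 → ((p5 ∨ p2) → (p3 ∨ p4))))) = T → F = F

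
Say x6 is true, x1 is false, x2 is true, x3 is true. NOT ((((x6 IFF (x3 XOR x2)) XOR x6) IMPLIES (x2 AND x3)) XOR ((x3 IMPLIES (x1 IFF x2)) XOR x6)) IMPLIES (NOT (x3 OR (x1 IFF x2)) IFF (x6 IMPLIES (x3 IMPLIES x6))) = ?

Substituting x6=true, x1=false, x2=true, x3=true:
x3 XOR x2 = true XOR true = false
x6 IFF (x3 XOR x2) = true IFF false = false
(x6 IFF (x3 XOR x2)) XOR x6 = false XOR true = true
x2 AND x3 = true AND true = true
((x6 IFF (x3 XOR x2)) XOR x6) IMPLIES (x2 AND x3) = true IMPLIES true = true
x1 IFF x2 = false IFF true = false
x3 IMPLIES (x1 IFF x2) = true IMPLIES false = false
(x3 IMPLIES (x1 IFF x2)) XOR x6 = false XOR true = true
(((x6 IFF (x3 XOR x2)) XOR x6) IMPLIES (x2 AND x3)) XOR ((x3 IMPLIES (x1 IFF x2)) XOR x6) = true XOR true = false
NOT ((((x6 IFF (x3 XOR x2)) XOR x6) IMPLIES (x2 AND x3)) XOR ((x3 IMPLIES (x1 IFF x2)) XOR x6)) = NOT false = true
x1 IFF x2 = false IFF true = false
x3 OR (x1 IFF x2) = true OR false = true
NOT (x3 OR (x1 IFF x2)) = NOT true = false
x3 IMPLIES x6 = true IMPLIES true = true
x6 IMPLIES (x3 IMPLIES x6) = true IMPLIES true = true
NOT (x3 OR (x1 IFF x2)) IFF (x6 IMPLIES (x3 IMPLIES x6)) = false IFF true = false
NOT ((((x6 IFF (x3 XOR x2)) XOR x6) IMPLIES (x2 AND x3)) XOR ((x3 IMPLIES (x1 IFF x2)) XOR x6)) IMPLIES (NOT (x3 OR (x1 IFF x2)) IFF (x6 IMPLIES (x3 IMPLIES x6))) = true IMPLIES false = false

false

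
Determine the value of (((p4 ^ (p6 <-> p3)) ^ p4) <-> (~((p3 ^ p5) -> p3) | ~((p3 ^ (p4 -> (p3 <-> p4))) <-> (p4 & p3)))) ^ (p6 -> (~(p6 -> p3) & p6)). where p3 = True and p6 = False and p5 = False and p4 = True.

True

Substituting p3=True, p6=False, p5=False, p4=True:
p6 <-> p3 = False <-> True = False
p4 ^ (p6 <-> p3) = True ^ False = True
(p4 ^ (p6 <-> p3)) ^ p4 = True ^ True = False
p3 ^ p5 = True ^ False = True
(p3 ^ p5) -> p3 = True -> True = True
~((p3 ^ p5) -> p3) = ~True = False
p3 <-> p4 = True <-> True = True
p4 -> (p3 <-> p4) = True -> True = True
p3 ^ (p4 -> (p3 <-> p4)) = True ^ True = False
p4 & p3 = True & True = True
(p3 ^ (p4 -> (p3 <-> p4))) <-> (p4 & p3) = False <-> True = False
~((p3 ^ (p4 -> (p3 <-> p4))) <-> (p4 & p3)) = ~False = True
~((p3 ^ p5) -> p3) | ~((p3 ^ (p4 -> (p3 <-> p4))) <-> (p4 & p3)) = False | True = True
((p4 ^ (p6 <-> p3)) ^ p4) <-> (~((p3 ^ p5) -> p3) | ~((p3 ^ (p4 -> (p3 <-> p4))) <-> (p4 & p3))) = False <-> True = False
p6 -> p3 = False -> True = True
~(p6 -> p3) = ~True = False
~(p6 -> p3) & p6 = False & False = False
p6 -> (~(p6 -> p3) & p6) = False -> False = True
(((p4 ^ (p6 <-> p3)) ^ p4) <-> (~((p3 ^ p5) -> p3) | ~((p3 ^ (p4 -> (p3 <-> p4))) <-> (p4 & p3)))) ^ (p6 -> (~(p6 -> p3) & p6)) = False ^ True = True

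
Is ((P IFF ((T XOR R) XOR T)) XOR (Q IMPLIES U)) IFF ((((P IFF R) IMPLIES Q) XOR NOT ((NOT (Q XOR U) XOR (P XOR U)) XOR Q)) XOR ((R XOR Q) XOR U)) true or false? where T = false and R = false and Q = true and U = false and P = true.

T XOR R = false XOR false = false
(T XOR R) XOR T = false XOR false = false
P IFF ((T XOR R) XOR T) = true IFF false = false
Q IMPLIES U = true IMPLIES false = false
(P IFF ((T XOR R) XOR T)) XOR (Q IMPLIES U) = false XOR false = false
P IFF R = true IFF false = false
(P IFF R) IMPLIES Q = false IMPLIES true = true
Q XOR U = true XOR false = true
NOT (Q XOR U) = NOT true = false
P XOR U = true XOR false = true
NOT (Q XOR U) XOR (P XOR U) = false XOR true = true
(NOT (Q XOR U) XOR (P XOR U)) XOR Q = true XOR true = false
NOT ((NOT (Q XOR U) XOR (P XOR U)) XOR Q) = NOT false = true
((P IFF R) IMPLIES Q) XOR NOT ((NOT (Q XOR U) XOR (P XOR U)) XOR Q) = true XOR true = false
R XOR Q = false XOR true = true
(R XOR Q) XOR U = true XOR false = true
(((P IFF R) IMPLIES Q) XOR NOT ((NOT (Q XOR U) XOR (P XOR U)) XOR Q)) XOR ((R XOR Q) XOR U) = false XOR true = true
((P IFF ((T XOR R) XOR T)) XOR (Q IMPLIES U)) IFF ((((P IFF R) IMPLIES Q) XOR NOT ((NOT (Q XOR U) XOR (P XOR U)) XOR Q)) XOR ((R XOR Q) XOR U)) = false IFF true = false

false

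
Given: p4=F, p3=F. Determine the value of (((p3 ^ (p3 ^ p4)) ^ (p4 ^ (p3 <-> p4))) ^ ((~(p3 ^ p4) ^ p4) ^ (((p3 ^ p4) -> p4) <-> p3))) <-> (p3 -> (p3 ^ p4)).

Substituting p4=F, p3=F:
p3 ^ p4 = F ^ F = F
p3 ^ (p3 ^ p4) = F ^ F = F
p3 <-> p4 = F <-> F = T
p4 ^ (p3 <-> p4) = F ^ T = T
(p3 ^ (p3 ^ p4)) ^ (p4 ^ (p3 <-> p4)) = F ^ T = T
p3 ^ p4 = F ^ F = F
~(p3 ^ p4) = ~F = T
~(p3 ^ p4) ^ p4 = T ^ F = T
p3 ^ p4 = F ^ F = F
(p3 ^ p4) -> p4 = F -> F = T
((p3 ^ p4) -> p4) <-> p3 = T <-> F = F
(~(p3 ^ p4) ^ p4) ^ (((p3 ^ p4) -> p4) <-> p3) = T ^ F = T
((p3 ^ (p3 ^ p4)) ^ (p4 ^ (p3 <-> p4))) ^ ((~(p3 ^ p4) ^ p4) ^ (((p3 ^ p4) -> p4) <-> p3)) = T ^ T = F
p3 ^ p4 = F ^ F = F
p3 -> (p3 ^ p4) = F -> F = T
(((p3 ^ (p3 ^ p4)) ^ (p4 ^ (p3 <-> p4))) ^ ((~(p3 ^ p4) ^ p4) ^ (((p3 ^ p4) -> p4) <-> p3))) <-> (p3 -> (p3 ^ p4)) = F <-> T = F

F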